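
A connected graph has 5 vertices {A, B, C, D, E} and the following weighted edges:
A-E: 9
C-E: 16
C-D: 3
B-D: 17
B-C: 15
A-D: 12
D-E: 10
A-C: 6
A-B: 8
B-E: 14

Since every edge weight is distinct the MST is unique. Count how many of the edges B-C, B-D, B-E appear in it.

Kruskal's algorithm — process edges by increasing weight (ties by edge label):
C-D (3): add. Components now {A} {B} {C,D} {E}
A-C (6): add. Components now {A,C,D} {B} {E}
A-B (8): add. Components now {A,B,C,D} {E}
A-E (9): add. Components now {A,B,C,D,E}
MST edge set: {C-D, A-C, A-B, A-E}.
Of the listed edges, {} are in the MST → 0.

0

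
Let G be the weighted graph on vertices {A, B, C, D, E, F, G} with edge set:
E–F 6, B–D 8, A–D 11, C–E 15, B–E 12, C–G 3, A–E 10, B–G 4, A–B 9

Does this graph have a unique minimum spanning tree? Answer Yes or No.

Kruskal: consider edges lightest-first.
C–G (3): add — endpoints in different components.
B–G (4): add — endpoints in different components.
E–F (6): add — endpoints in different components.
B–D (8): add — endpoints in different components.
A–B (9): add — endpoints in different components.
A–E (10): add — endpoints in different components.
Every non-tree edge has weight strictly greater than the heaviest edge on the tree path between its endpoints, so the MST is unique.

Yes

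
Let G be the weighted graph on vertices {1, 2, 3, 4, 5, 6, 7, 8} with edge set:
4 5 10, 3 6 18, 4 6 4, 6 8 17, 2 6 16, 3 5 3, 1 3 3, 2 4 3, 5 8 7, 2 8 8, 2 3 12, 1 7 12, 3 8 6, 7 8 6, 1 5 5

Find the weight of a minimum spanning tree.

Prim's algorithm from 2:
Step 1: cheapest edge leaving the tree is 2 4 (3); add 4.
Step 2: cheapest edge leaving the tree is 4 6 (4); add 6.
Step 3: cheapest edge leaving the tree is 2 8 (8); add 8.
Step 4: cheapest edge leaving the tree is 3 8 (6); add 3.
Step 5: cheapest edge leaving the tree is 1 3 (3); add 1.
Step 6: cheapest edge leaving the tree is 3 5 (3); add 5.
Step 7: cheapest edge leaving the tree is 7 8 (6); add 7.
MST edges: 2 4, 4 6, 2 8, 3 8, 1 3, 3 5, 7 8; total weight 3+4+8+6+3+3+6 = 33.

33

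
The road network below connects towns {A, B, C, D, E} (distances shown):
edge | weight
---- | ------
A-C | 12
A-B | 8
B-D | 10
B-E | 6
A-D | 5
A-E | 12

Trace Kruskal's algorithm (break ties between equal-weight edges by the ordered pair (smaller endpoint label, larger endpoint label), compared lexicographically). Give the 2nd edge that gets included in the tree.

Kruskal's algorithm — process edges by increasing weight (ties by edge label):
A-D (5): add — endpoints in different components.
B-E (6): add — endpoints in different components.
A-B (8): add — endpoints in different components.
B-D (10): skip — B and D already connected.
A-C (12): add — endpoints in different components.
The 2nd edge added is B-E.

B-E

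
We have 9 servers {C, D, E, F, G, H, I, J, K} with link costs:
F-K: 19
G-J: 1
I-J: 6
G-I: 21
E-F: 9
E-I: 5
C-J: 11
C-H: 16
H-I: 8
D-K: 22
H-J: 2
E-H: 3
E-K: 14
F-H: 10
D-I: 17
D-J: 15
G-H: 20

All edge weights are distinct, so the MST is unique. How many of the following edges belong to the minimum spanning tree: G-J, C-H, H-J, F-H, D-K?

2

Sort edges by weight, then run Kruskal:
G-J (1): add — endpoints in different components.
H-J (2): add — endpoints in different components.
E-H (3): add — endpoints in different components.
E-I (5): add — endpoints in different components.
I-J (6): skip — I and J already connected.
H-I (8): skip — H and I already connected.
E-F (9): add — endpoints in different components.
F-H (10): skip — F and H already connected.
C-J (11): add — endpoints in different components.
E-K (14): add — endpoints in different components.
D-J (15): add — endpoints in different components.
MST edge set: {G-J, H-J, E-H, E-I, E-F, C-J, E-K, D-J}.
Of the listed edges, {G-J, H-J} are in the MST → 2.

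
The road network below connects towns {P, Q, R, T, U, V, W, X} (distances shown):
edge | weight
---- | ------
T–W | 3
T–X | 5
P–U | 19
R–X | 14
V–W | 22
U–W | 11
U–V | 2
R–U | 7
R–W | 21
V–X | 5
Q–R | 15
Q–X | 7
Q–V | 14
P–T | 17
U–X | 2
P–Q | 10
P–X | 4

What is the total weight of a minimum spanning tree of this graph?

Sort edges by weight, then run Kruskal:
U–V (2): add — endpoints in different components.
U–X (2): add — endpoints in different components.
T–W (3): add — endpoints in different components.
P–X (4): add — endpoints in different components.
T–X (5): add — endpoints in different components.
V–X (5): skip — X and V already connected.
Q–X (7): add — endpoints in different components.
R–U (7): add — endpoints in different components.
MST edges: U–V, U–X, T–W, P–X, T–X, Q–X, R–U; total weight 2+2+3+4+5+7+7 = 30.

30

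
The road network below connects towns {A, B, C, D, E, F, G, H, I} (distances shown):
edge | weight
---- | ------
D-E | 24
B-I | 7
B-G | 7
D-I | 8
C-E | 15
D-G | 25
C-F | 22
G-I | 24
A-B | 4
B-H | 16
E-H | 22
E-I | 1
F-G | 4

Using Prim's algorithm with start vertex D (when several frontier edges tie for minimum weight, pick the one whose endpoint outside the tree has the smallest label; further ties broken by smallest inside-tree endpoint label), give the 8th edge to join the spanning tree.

Prim's algorithm from D:
Step 1: frontier [D-I 8, D-E 24, D-G 25] → take D-I (8); add I.
Step 2: frontier [D-E 24, D-G 25, E-I 1, B-I 7, G-I 24] → take E-I (1); add E.
Step 3: frontier [D-G 25, C-E 15, E-H 22, B-I 7, G-I 24] → take B-I (7); add B.
Step 4: frontier [A-B 4, B-G 7, B-H 16, D-G 25, C-E 15, E-H 22, G-I 24] → take A-B (4); add A.
Step 5: frontier [B-G 7, B-H 16, D-G 25, C-E 15, E-H 22, G-I 24] → take B-G (7); add G.
Step 6: frontier [B-H 16, C-E 15, E-H 22, F-G 4] → take F-G (4); add F.
Step 7: frontier [B-H 16, C-E 15, E-H 22, C-F 22] → take C-E (15); add C.
Step 8: frontier [B-H 16, E-H 22] → take B-H (16); add H.
The 8th edge added is B-H.

B-H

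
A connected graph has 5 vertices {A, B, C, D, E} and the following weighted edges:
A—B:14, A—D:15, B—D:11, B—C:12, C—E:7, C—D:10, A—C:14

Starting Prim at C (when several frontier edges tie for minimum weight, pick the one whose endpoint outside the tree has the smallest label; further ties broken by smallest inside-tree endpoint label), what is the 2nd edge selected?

Prim, starting at C.
Step 1: cheapest edge leaving the tree is C—E (7); add E.
Step 2: cheapest edge leaving the tree is C—D (10); add D.
Step 3: cheapest edge leaving the tree is B—D (11); add B.
Step 4: cheapest edge leaving the tree is A—B (14); add A.
The 2nd edge added is C—D.

C-D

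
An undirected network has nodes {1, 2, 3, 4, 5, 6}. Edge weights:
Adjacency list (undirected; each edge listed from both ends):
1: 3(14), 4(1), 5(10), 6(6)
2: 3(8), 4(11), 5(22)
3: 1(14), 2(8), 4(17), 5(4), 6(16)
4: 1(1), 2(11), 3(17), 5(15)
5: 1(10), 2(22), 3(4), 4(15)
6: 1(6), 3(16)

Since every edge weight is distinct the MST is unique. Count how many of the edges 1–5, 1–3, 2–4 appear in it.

Sort edges by weight, then run Kruskal:
1–4 (1): add — endpoints in different components.
3–5 (4): add — endpoints in different components.
1–6 (6): add — endpoints in different components.
2–3 (8): add — endpoints in different components.
1–5 (10): add — endpoints in different components.
MST edge set: {1–4, 3–5, 1–6, 2–3, 1–5}.
Of the listed edges, {1–5} are in the MST → 1.

1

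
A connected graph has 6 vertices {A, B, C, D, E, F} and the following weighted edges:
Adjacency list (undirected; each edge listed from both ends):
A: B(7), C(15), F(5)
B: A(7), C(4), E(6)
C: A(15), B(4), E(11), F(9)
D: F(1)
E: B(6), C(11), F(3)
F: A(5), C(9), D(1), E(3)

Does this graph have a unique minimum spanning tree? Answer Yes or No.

Kruskal's algorithm — process edges by increasing weight (ties by edge label):
D F (1): add — endpoints in different components.
E F (3): add — endpoints in different components.
B C (4): add — endpoints in different components.
A F (5): add — endpoints in different components.
B E (6): add — endpoints in different components.
Every non-tree edge has weight strictly greater than the heaviest edge on the tree path between its endpoints, so the MST is unique.

Yes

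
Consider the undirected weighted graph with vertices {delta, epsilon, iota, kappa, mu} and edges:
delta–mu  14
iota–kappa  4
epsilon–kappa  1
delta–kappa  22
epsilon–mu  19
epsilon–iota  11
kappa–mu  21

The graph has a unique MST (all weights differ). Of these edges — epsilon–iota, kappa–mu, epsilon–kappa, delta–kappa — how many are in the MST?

Sort edges by weight, then run Kruskal:
epsilon–kappa (1): add — endpoints in different components.
iota–kappa (4): add — endpoints in different components.
epsilon–iota (11): skip — iota and epsilon already connected.
delta–mu (14): add — endpoints in different components.
epsilon–mu (19): add — endpoints in different components.
MST edge set: {epsilon–kappa, iota–kappa, delta–mu, epsilon–mu}.
Of the listed edges, {epsilon–kappa} are in the MST → 1.

1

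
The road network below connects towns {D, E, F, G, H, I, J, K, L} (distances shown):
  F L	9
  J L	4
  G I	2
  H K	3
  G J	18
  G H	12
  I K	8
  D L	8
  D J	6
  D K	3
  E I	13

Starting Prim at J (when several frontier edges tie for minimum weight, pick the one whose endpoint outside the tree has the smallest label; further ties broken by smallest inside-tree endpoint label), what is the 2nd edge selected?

Grow the tree from J using Prim:
Step 1: frontier [J L 4, D J 6, G J 18] → take J L (4); add L.
Step 2: frontier [D J 6, G J 18, D L 8, F L 9] → take D J (6); add D.
Step 3: frontier [D K 3, G J 18, F L 9] → take D K (3); add K.
Step 4: frontier [G J 18, H K 3, I K 8, F L 9] → take H K (3); add H.
Step 5: frontier [G H 12, G J 18, I K 8, F L 9] → take I K (8); add I.
Step 6: frontier [G H 12, G I 2, E I 13, G J 18, F L 9] → take G I (2); add G.
Step 7: frontier [E I 13, F L 9] → take F L (9); add F.
Step 8: frontier [E I 13] → take E I (13); add E.
The 2nd edge added is D J.

D-J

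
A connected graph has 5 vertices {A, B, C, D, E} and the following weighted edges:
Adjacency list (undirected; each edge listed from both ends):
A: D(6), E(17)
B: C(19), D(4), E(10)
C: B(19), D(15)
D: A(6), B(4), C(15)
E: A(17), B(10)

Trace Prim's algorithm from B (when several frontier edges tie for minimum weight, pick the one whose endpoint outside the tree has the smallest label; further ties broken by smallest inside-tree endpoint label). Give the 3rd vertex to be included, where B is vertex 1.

A

Prim's algorithm from B:
Step 1: cheapest edge leaving the tree is B-D (4); add D.
Step 2: cheapest edge leaving the tree is A-D (6); add A.
Step 3: cheapest edge leaving the tree is B-E (10); add E.
Step 4: cheapest edge leaving the tree is C-D (15); add C.
Vertex order: B, D, A, E, C. The 3rd vertex is A.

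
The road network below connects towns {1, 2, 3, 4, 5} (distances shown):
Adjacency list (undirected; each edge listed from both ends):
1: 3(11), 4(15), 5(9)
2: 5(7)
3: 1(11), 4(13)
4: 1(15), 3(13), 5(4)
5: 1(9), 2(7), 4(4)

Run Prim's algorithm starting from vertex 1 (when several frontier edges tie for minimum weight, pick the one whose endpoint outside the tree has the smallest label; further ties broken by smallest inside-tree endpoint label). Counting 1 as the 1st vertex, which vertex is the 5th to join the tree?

Prim, starting at 1.
Step 1: cheapest edge leaving the tree is 1—5 (9); add 5.
Step 2: cheapest edge leaving the tree is 4—5 (4); add 4.
Step 3: cheapest edge leaving the tree is 2—5 (7); add 2.
Step 4: cheapest edge leaving the tree is 1—3 (11); add 3.
Vertex order: 1, 5, 4, 2, 3. The 5th vertex is 3.

3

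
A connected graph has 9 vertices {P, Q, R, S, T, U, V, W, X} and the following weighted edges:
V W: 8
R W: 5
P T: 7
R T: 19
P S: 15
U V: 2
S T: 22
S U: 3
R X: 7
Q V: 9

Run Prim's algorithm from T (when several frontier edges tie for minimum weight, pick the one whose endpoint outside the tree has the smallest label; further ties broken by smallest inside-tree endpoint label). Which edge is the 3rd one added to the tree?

S-U

Prim's algorithm from T:
Step 1: cheapest edge leaving the tree is P T (7); add P.
Step 2: cheapest edge leaving the tree is P S (15); add S.
Step 3: cheapest edge leaving the tree is S U (3); add U.
Step 4: cheapest edge leaving the tree is U V (2); add V.
Step 5: cheapest edge leaving the tree is V W (8); add W.
Step 6: cheapest edge leaving the tree is R W (5); add R.
Step 7: cheapest edge leaving the tree is R X (7); add X.
Step 8: cheapest edge leaving the tree is Q V (9); add Q.
The 3rd edge added is S U.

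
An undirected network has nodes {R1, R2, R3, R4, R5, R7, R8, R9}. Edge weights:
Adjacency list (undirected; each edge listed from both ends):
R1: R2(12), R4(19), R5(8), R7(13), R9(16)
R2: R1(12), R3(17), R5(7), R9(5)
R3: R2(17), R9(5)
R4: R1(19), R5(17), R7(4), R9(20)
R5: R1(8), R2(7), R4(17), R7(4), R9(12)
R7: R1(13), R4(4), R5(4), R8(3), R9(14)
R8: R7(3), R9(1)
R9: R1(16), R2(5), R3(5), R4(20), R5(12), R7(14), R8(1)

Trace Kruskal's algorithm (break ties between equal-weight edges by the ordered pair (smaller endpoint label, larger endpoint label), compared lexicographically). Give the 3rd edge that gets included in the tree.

R4-R7

Kruskal's algorithm — process edges by increasing weight (ties by edge label):
R8–R9 (1): add — endpoints in different components.
R7–R8 (3): add — endpoints in different components.
R4–R7 (4): add — endpoints in different components.
R5–R7 (4): add — endpoints in different components.
R2–R9 (5): add — endpoints in different components.
R3–R9 (5): add — endpoints in different components.
R2–R5 (7): skip — R5 and R2 already connected.
R1–R5 (8): add — endpoints in different components.
The 3rd edge added is R4–R7.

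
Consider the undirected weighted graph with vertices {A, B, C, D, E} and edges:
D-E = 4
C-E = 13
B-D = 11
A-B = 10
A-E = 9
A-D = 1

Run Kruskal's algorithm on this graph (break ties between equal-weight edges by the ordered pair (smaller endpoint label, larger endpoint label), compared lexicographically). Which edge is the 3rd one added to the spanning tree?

A-B

Sort edges by weight, then run Kruskal:
A-D (1): add. Components now {A,D} {B} {C} {E}
D-E (4): add. Components now {A,D,E} {B} {C}
A-E (9): skip — A and E already connected.
A-B (10): add. Components now {A,B,D,E} {C}
B-D (11): skip — B and D already connected.
C-E (13): add. Components now {A,B,C,D,E}
The 3rd edge added is A-B.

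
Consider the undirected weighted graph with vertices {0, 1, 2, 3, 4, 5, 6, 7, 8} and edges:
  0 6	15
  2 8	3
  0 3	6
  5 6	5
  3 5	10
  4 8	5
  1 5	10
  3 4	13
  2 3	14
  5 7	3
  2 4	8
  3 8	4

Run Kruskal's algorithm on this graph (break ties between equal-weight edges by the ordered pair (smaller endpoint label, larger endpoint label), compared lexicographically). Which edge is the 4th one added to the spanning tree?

Sort edges by weight, then run Kruskal:
2 8 (3): add — endpoints in different components.
5 7 (3): add — endpoints in different components.
3 8 (4): add — endpoints in different components.
4 8 (5): add — endpoints in different components.
5 6 (5): add — endpoints in different components.
0 3 (6): add — endpoints in different components.
2 4 (8): skip — 2 and 4 already connected.
1 5 (10): add — endpoints in different components.
3 5 (10): add — endpoints in different components.
The 4th edge added is 4 8.

4-8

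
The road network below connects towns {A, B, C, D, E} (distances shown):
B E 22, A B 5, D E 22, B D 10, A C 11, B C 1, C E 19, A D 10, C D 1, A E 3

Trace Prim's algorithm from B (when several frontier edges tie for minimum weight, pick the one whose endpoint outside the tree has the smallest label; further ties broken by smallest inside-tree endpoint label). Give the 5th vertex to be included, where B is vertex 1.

Grow the tree from B using Prim:
Step 1: cheapest edge leaving the tree is B C (1); add C.
Step 2: cheapest edge leaving the tree is C D (1); add D.
Step 3: cheapest edge leaving the tree is A B (5); add A.
Step 4: cheapest edge leaving the tree is A E (3); add E.
Vertex order: B, C, D, A, E. The 5th vertex is E.

E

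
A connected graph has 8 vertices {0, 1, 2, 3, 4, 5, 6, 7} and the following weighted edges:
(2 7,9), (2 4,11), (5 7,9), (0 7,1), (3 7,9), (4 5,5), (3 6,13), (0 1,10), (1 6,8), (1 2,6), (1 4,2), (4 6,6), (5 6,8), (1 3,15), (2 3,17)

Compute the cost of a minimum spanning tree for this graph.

38

Prim's algorithm from 5:
Step 1: cheapest edge leaving the tree is 4 5 (5); add 4.
Step 2: cheapest edge leaving the tree is 1 4 (2); add 1.
Step 3: cheapest edge leaving the tree is 1 2 (6); add 2.
Step 4: cheapest edge leaving the tree is 4 6 (6); add 6.
Step 5: cheapest edge leaving the tree is 2 7 (9); add 7.
Step 6: cheapest edge leaving the tree is 0 7 (1); add 0.
Step 7: cheapest edge leaving the tree is 3 7 (9); add 3.
MST edges: 4 5, 1 4, 1 2, 4 6, 2 7, 0 7, 3 7; total weight 5+2+6+6+9+1+9 = 38.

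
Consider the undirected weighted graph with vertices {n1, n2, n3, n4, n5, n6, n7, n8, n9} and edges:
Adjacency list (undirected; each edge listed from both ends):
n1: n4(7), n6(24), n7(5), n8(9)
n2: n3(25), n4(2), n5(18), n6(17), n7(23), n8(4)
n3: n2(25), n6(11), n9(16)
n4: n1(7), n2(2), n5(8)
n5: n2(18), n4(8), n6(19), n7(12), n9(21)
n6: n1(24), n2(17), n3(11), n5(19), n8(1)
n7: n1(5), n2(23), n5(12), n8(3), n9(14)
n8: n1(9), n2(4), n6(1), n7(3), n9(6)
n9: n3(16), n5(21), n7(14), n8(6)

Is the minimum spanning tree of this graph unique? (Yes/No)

Sort edges by weight, then run Kruskal:
n6 n8 (1): add — endpoints in different components.
n2 n4 (2): add — endpoints in different components.
n7 n8 (3): add — endpoints in different components.
n2 n8 (4): add — endpoints in different components.
n1 n7 (5): add — endpoints in different components.
n8 n9 (6): add — endpoints in different components.
n1 n4 (7): skip — n1 and n4 already connected.
n4 n5 (8): add — endpoints in different components.
n1 n8 (9): skip — n1 and n8 already connected.
n3 n6 (11): add — endpoints in different components.
Every non-tree edge has weight strictly greater than the heaviest edge on the tree path between its endpoints, so the MST is unique.

Yes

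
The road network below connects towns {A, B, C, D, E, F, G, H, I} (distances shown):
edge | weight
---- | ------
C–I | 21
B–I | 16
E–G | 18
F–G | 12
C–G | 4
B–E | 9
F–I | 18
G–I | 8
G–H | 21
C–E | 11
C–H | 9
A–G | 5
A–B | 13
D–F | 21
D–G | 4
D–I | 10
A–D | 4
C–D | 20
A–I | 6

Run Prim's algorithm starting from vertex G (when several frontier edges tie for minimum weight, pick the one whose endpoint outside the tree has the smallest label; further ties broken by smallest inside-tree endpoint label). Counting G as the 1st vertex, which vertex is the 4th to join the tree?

Prim, starting at G.
Step 1: cheapest edge leaving the tree is C–G (4); add C.
Step 2: cheapest edge leaving the tree is D–G (4); add D.
Step 3: cheapest edge leaving the tree is A–D (4); add A.
Step 4: cheapest edge leaving the tree is A–I (6); add I.
Step 5: cheapest edge leaving the tree is C–H (9); add H.
Step 6: cheapest edge leaving the tree is C–E (11); add E.
Step 7: cheapest edge leaving the tree is B–E (9); add B.
Step 8: cheapest edge leaving the tree is F–G (12); add F.
Vertex order: G, C, D, A, I, H, E, B, F. The 4th vertex is A.

A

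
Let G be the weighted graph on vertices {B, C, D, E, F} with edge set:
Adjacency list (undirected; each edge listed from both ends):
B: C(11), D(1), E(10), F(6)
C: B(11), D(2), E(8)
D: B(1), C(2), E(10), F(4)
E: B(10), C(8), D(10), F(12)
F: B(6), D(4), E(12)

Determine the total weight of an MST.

Prim, starting at F.
Step 1: frontier [D F 4, B F 6, E F 12] → take D F (4); add D.
Step 2: frontier [B D 1, C D 2, D E 10, B F 6, E F 12] → take B D (1); add B.
Step 3: frontier [B E 10, B C 11, C D 2, D E 10, E F 12] → take C D (2); add C.
Step 4: frontier [B E 10, C E 8, D E 10, E F 12] → take C E (8); add E.
MST edges: D F, B D, C D, C E; total weight 4+1+2+8 = 15.

15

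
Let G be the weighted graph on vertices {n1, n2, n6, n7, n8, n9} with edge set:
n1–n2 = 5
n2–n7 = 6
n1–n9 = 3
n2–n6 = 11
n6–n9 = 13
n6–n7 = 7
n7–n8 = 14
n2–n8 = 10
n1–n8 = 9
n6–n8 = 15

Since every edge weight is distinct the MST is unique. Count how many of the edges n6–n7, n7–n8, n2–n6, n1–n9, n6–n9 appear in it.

2

Sort edges by weight, then run Kruskal:
n1–n9 (3): add — endpoints in different components.
n1–n2 (5): add — endpoints in different components.
n2–n7 (6): add — endpoints in different components.
n6–n7 (7): add — endpoints in different components.
n1–n8 (9): add — endpoints in different components.
MST edge set: {n1–n9, n1–n2, n2–n7, n6–n7, n1–n8}.
Of the listed edges, {n6–n7, n1–n9} are in the MST → 2.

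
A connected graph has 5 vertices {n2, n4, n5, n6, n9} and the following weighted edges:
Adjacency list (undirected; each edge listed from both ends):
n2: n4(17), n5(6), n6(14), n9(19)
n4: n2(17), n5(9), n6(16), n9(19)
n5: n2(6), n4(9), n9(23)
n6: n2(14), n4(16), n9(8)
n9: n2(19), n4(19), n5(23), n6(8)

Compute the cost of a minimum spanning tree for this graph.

Prim, starting at n4.
Step 1: frontier [n4 n5 9, n4 n6 16, n2 n4 17, n4 n9 19] → take n4 n5 (9); add n5.
Step 2: frontier [n4 n6 16, n2 n4 17, n4 n9 19, n2 n5 6, n5 n9 23] → take n2 n5 (6); add n2.
Step 3: frontier [n2 n6 14, n2 n9 19, n4 n6 16, n4 n9 19, n5 n9 23] → take n2 n6 (14); add n6.
Step 4: frontier [n2 n9 19, n4 n9 19, n5 n9 23, n6 n9 8] → take n6 n9 (8); add n9.
MST edges: n4 n5, n2 n5, n2 n6, n6 n9; total weight 9+6+14+8 = 37.

37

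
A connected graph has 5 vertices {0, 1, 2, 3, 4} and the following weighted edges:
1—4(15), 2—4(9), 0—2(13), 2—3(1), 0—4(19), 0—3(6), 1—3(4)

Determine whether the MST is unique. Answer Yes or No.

Yes

Kruskal's algorithm — process edges by increasing weight (ties by edge label):
2—3 (1): add. Components now {0} {1} {2,3} {4}
1—3 (4): add. Components now {0} {1,2,3} {4}
0—3 (6): add. Components now {0,1,2,3} {4}
2—4 (9): add. Components now {0,1,2,3,4}
Every non-tree edge has weight strictly greater than the heaviest edge on the tree path between its endpoints, so the MST is unique.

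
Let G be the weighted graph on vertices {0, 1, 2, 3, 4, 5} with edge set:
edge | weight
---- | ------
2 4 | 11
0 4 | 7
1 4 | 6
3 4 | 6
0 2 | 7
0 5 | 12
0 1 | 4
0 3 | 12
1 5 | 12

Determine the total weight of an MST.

35

Kruskal: consider edges lightest-first.
0 1 (4): add. Components now {0,1} {2} {3} {4} {5}
1 4 (6): add. Components now {0,1,4} {2} {3} {5}
3 4 (6): add. Components now {0,1,3,4} {2} {5}
0 2 (7): add. Components now {0,1,2,3,4} {5}
0 4 (7): skip — 0 and 4 already connected.
2 4 (11): skip — 2 and 4 already connected.
0 3 (12): skip — 0 and 3 already connected.
0 5 (12): add. Components now {0,1,2,3,4,5}
MST edges: 0 1, 1 4, 3 4, 0 2, 0 5; total weight 4+6+6+7+12 = 35.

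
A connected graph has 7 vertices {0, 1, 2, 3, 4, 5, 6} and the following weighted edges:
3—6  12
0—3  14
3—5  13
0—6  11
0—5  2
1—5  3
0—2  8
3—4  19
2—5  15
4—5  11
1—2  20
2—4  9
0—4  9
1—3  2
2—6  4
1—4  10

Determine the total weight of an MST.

28

Kruskal's algorithm — process edges by increasing weight (ties by edge label):
0—5 (2): add — endpoints in different components.
1—3 (2): add — endpoints in different components.
1—5 (3): add — endpoints in different components.
2—6 (4): add — endpoints in different components.
0—2 (8): add — endpoints in different components.
0—4 (9): add — endpoints in different components.
MST edges: 0—5, 1—3, 1—5, 2—6, 0—2, 0—4; total weight 2+2+3+4+8+9 = 28.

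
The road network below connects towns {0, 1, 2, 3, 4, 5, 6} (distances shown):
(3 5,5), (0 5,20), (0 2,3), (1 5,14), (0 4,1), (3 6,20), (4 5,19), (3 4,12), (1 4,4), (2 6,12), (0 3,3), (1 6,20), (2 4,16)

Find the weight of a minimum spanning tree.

28

Sort edges by weight, then run Kruskal:
0 4 (1): add. Components now {0,4} {1} {2} {3} {5} {6}
0 2 (3): add. Components now {0,2,4} {1} {3} {5} {6}
0 3 (3): add. Components now {0,2,3,4} {1} {5} {6}
1 4 (4): add. Components now {0,1,2,3,4} {5} {6}
3 5 (5): add. Components now {0,1,2,3,4,5} {6}
2 6 (12): add. Components now {0,1,2,3,4,5,6}
MST edges: 0 4, 0 2, 0 3, 1 4, 3 5, 2 6; total weight 1+3+3+4+5+12 = 28.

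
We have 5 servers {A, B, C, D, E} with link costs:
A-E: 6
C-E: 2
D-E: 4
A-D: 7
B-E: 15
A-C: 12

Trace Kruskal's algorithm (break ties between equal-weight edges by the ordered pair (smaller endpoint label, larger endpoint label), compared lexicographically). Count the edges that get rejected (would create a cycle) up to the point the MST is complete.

2

Sort edges by weight, then run Kruskal:
C-E (2): add. Components now {A} {B} {C,E} {D}
D-E (4): add. Components now {A} {B} {C,D,E}
A-E (6): add. Components now {A,C,D,E} {B}
A-D (7): skip — A and D already connected.
A-C (12): skip — A and C already connected.
B-E (15): add. Components now {A,B,C,D,E}
Edges rejected before the tree was complete: 2.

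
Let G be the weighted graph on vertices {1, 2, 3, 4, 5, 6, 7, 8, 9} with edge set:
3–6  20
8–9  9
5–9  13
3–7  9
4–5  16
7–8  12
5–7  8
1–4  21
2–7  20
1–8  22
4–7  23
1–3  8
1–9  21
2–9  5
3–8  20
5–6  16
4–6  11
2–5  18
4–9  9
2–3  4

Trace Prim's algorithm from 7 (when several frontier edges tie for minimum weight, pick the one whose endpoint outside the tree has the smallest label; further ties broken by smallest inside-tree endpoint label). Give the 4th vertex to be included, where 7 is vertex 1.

2

Grow the tree from 7 using Prim:
Step 1: cheapest edge leaving the tree is 5–7 (8); add 5.
Step 2: cheapest edge leaving the tree is 3–7 (9); add 3.
Step 3: cheapest edge leaving the tree is 2–3 (4); add 2.
Step 4: cheapest edge leaving the tree is 2–9 (5); add 9.
Step 5: cheapest edge leaving the tree is 1–3 (8); add 1.
Step 6: cheapest edge leaving the tree is 4–9 (9); add 4.
Step 7: cheapest edge leaving the tree is 8–9 (9); add 8.
Step 8: cheapest edge leaving the tree is 4–6 (11); add 6.
Vertex order: 7, 5, 3, 2, 9, 1, 4, 8, 6. The 4th vertex is 2.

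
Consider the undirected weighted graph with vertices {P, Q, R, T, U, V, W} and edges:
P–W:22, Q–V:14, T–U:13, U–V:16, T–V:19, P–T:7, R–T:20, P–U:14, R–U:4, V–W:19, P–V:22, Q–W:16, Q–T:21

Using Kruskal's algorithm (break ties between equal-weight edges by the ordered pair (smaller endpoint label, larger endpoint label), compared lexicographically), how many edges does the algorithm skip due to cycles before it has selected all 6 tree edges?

Kruskal's algorithm — process edges by increasing weight (ties by edge label):
R–U (4): add. Components now {Q} {W} {P} {V} {T} {R,U}
P–T (7): add. Components now {Q} {W} {P,T} {V} {R,U}
T–U (13): add. Components now {Q} {W} {P,R,T,U} {V}
P–U (14): skip — P and U already connected.
Q–V (14): add. Components now {Q,V} {W} {P,R,T,U}
Q–W (16): add. Components now {Q,V,W} {P,R,T,U}
U–V (16): add. Components now {P,Q,R,T,U,V,W}
Edges rejected before the tree was complete: 1.

1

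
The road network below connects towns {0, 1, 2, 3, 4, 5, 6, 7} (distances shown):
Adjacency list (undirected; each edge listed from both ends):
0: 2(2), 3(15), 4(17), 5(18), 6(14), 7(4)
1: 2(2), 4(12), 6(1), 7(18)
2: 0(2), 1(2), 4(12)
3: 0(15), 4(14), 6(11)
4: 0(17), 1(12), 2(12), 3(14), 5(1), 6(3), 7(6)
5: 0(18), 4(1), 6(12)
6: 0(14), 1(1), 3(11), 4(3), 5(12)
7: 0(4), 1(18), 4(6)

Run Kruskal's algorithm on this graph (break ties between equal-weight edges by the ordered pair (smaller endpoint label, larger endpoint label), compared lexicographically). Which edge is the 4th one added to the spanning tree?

Kruskal: consider edges lightest-first.
1-6 (1): add — endpoints in different components.
4-5 (1): add — endpoints in different components.
0-2 (2): add — endpoints in different components.
1-2 (2): add — endpoints in different components.
4-6 (3): add — endpoints in different components.
0-7 (4): add — endpoints in different components.
4-7 (6): skip — 4 and 7 already connected.
3-6 (11): add — endpoints in different components.
The 4th edge added is 1-2.

1-2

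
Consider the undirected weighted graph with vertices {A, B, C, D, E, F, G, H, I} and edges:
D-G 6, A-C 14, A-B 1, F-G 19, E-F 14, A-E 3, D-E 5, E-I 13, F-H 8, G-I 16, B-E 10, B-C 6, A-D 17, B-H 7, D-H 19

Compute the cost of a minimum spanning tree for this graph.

49

Sort edges by weight, then run Kruskal:
A-B (1): add — endpoints in different components.
A-E (3): add — endpoints in different components.
D-E (5): add — endpoints in different components.
B-C (6): add — endpoints in different components.
D-G (6): add — endpoints in different components.
B-H (7): add — endpoints in different components.
F-H (8): add — endpoints in different components.
B-E (10): skip — B and E already connected.
E-I (13): add — endpoints in different components.
MST edges: A-B, A-E, D-E, B-C, D-G, B-H, F-H, E-I; total weight 1+3+5+6+6+7+8+13 = 49.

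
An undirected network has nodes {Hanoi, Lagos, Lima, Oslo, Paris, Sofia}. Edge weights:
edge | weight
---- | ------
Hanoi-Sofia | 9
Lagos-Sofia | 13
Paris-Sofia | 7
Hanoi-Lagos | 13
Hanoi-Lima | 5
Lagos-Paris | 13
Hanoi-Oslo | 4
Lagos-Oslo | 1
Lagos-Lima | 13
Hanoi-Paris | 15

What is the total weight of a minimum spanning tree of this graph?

Prim, starting at Lima.
Step 1: frontier [Hanoi-Lima 5, Lagos-Lima 13] → take Hanoi-Lima (5); add Hanoi.
Step 2: frontier [Hanoi-Oslo 4, Hanoi-Sofia 9, Hanoi-Lagos 13, Hanoi-Paris 15, Lagos-Lima 13] → take Hanoi-Oslo (4); add Oslo.
Step 3: frontier [Hanoi-Sofia 9, Hanoi-Lagos 13, Hanoi-Paris 15, Lagos-Lima 13, Lagos-Oslo 1] → take Lagos-Oslo (1); add Lagos.
Step 4: frontier [Hanoi-Sofia 9, Hanoi-Paris 15, Lagos-Paris 13, Lagos-Sofia 13] → take Hanoi-Sofia (9); add Sofia.
Step 5: frontier [Hanoi-Paris 15, Lagos-Paris 13, Paris-Sofia 7] → take Paris-Sofia (7); add Paris.
MST edges: Hanoi-Lima, Hanoi-Oslo, Lagos-Oslo, Hanoi-Sofia, Paris-Sofia; total weight 5+4+1+9+7 = 26.

26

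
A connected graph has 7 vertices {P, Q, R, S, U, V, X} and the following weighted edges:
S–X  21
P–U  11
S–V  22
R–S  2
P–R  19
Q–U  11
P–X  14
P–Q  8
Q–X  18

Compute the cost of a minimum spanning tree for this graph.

76

Grow the tree from P using Prim:
Step 1: frontier [P–Q 8, P–U 11, P–X 14, P–R 19] → take P–Q (8); add Q.
Step 2: frontier [P–U 11, P–X 14, P–R 19, Q–U 11, Q–X 18] → take P–U (11); add U.
Step 3: frontier [P–X 14, P–R 19, Q–X 18] → take P–X (14); add X.
Step 4: frontier [P–R 19, S–X 21] → take P–R (19); add R.
Step 5: frontier [R–S 2, S–X 21] → take R–S (2); add S.
Step 6: frontier [S–V 22] → take S–V (22); add V.
MST edges: P–Q, P–U, P–X, P–R, R–S, S–V; total weight 8+11+14+19+2+22 = 76.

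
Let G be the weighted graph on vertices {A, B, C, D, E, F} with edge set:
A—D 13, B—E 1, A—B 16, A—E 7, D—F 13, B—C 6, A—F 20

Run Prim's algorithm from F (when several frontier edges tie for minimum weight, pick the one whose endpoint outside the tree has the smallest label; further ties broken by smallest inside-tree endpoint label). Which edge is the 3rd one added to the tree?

Grow the tree from F using Prim:
Step 1: cheapest edge leaving the tree is D—F (13); add D.
Step 2: cheapest edge leaving the tree is A—D (13); add A.
Step 3: cheapest edge leaving the tree is A—E (7); add E.
Step 4: cheapest edge leaving the tree is B—E (1); add B.
Step 5: cheapest edge leaving the tree is B—C (6); add C.
The 3rd edge added is A—E.

A-E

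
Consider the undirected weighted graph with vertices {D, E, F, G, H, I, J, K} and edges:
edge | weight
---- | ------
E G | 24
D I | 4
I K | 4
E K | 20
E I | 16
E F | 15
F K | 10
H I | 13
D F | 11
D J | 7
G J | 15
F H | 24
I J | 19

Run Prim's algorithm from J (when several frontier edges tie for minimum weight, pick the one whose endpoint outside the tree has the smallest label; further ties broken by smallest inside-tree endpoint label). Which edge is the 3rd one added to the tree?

Prim, starting at J.
Step 1: cheapest edge leaving the tree is D J (7); add D.
Step 2: cheapest edge leaving the tree is D I (4); add I.
Step 3: cheapest edge leaving the tree is I K (4); add K.
Step 4: cheapest edge leaving the tree is F K (10); add F.
Step 5: cheapest edge leaving the tree is H I (13); add H.
Step 6: cheapest edge leaving the tree is E F (15); add E.
Step 7: cheapest edge leaving the tree is G J (15); add G.
The 3rd edge added is I K.

I-K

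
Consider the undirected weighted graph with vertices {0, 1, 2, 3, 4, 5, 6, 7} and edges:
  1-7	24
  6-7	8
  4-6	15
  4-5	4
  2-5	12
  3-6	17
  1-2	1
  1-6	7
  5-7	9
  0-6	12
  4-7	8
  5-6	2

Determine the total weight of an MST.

Kruskal's algorithm — process edges by increasing weight (ties by edge label):
1-2 (1): add — endpoints in different components.
5-6 (2): add — endpoints in different components.
4-5 (4): add — endpoints in different components.
1-6 (7): add — endpoints in different components.
4-7 (8): add — endpoints in different components.
6-7 (8): skip — 6 and 7 already connected.
5-7 (9): skip — 5 and 7 already connected.
0-6 (12): add — endpoints in different components.
2-5 (12): skip — 2 and 5 already connected.
4-6 (15): skip — 4 and 6 already connected.
3-6 (17): add — endpoints in different components.
MST edges: 1-2, 5-6, 4-5, 1-6, 4-7, 0-6, 3-6; total weight 1+2+4+7+8+12+17 = 51.

51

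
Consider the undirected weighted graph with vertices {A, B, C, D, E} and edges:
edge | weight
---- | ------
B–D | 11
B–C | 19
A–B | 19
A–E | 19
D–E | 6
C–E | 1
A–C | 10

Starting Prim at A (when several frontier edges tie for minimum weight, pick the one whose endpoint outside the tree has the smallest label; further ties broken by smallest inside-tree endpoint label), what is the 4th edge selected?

B-D

Prim, starting at A.
Step 1: cheapest edge leaving the tree is A–C (10); add C.
Step 2: cheapest edge leaving the tree is C–E (1); add E.
Step 3: cheapest edge leaving the tree is D–E (6); add D.
Step 4: cheapest edge leaving the tree is B–D (11); add B.
The 4th edge added is B–D.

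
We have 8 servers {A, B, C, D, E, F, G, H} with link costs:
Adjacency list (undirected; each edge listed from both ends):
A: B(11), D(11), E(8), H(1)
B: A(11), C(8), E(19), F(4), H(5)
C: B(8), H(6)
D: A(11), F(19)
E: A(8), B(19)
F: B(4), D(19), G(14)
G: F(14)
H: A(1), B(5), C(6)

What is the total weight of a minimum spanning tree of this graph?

49

Sort edges by weight, then run Kruskal:
A—H (1): add — endpoints in different components.
B—F (4): add — endpoints in different components.
B—H (5): add — endpoints in different components.
C—H (6): add — endpoints in different components.
A—E (8): add — endpoints in different components.
B—C (8): skip — B and C already connected.
A—B (11): skip — A and B already connected.
A—D (11): add — endpoints in different components.
F—G (14): add — endpoints in different components.
MST edges: A—H, B—F, B—H, C—H, A—E, A—D, F—G; total weight 1+4+5+6+8+11+14 = 49.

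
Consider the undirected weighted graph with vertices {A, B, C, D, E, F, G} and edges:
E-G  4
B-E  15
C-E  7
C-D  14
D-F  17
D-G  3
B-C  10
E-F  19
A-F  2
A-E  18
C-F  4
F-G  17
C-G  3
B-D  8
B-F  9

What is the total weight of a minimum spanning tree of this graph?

24

Kruskal: consider edges lightest-first.
A-F (2): add — endpoints in different components.
C-G (3): add — endpoints in different components.
D-G (3): add — endpoints in different components.
C-F (4): add — endpoints in different components.
E-G (4): add — endpoints in different components.
C-E (7): skip — C and E already connected.
B-D (8): add — endpoints in different components.
MST edges: A-F, C-G, D-G, C-F, E-G, B-D; total weight 2+3+3+4+4+8 = 24.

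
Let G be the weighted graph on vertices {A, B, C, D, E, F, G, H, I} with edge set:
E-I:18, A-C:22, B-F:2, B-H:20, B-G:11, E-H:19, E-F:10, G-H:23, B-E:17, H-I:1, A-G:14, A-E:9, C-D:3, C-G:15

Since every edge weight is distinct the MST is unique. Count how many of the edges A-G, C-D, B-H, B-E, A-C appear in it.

1

Sort edges by weight, then run Kruskal:
H-I (1): add — endpoints in different components.
B-F (2): add — endpoints in different components.
C-D (3): add — endpoints in different components.
A-E (9): add — endpoints in different components.
E-F (10): add — endpoints in different components.
B-G (11): add — endpoints in different components.
A-G (14): skip — A and G already connected.
C-G (15): add — endpoints in different components.
B-E (17): skip — B and E already connected.
E-I (18): add — endpoints in different components.
MST edge set: {H-I, B-F, C-D, A-E, E-F, B-G, C-G, E-I}.
Of the listed edges, {C-D} are in the MST → 1.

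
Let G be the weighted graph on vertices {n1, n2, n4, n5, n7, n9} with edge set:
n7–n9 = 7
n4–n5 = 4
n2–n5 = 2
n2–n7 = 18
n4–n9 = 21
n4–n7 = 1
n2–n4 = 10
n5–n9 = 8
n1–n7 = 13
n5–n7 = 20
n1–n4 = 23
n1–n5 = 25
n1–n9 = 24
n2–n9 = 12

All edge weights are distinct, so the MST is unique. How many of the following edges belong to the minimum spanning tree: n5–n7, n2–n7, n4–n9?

0

Kruskal's algorithm — process edges by increasing weight (ties by edge label):
n4–n7 (1): add — endpoints in different components.
n2–n5 (2): add — endpoints in different components.
n4–n5 (4): add — endpoints in different components.
n7–n9 (7): add — endpoints in different components.
n5–n9 (8): skip — n5 and n9 already connected.
n2–n4 (10): skip — n4 and n2 already connected.
n2–n9 (12): skip — n9 and n2 already connected.
n1–n7 (13): add — endpoints in different components.
MST edge set: {n4–n7, n2–n5, n4–n5, n7–n9, n1–n7}.
Of the listed edges, {} are in the MST → 0.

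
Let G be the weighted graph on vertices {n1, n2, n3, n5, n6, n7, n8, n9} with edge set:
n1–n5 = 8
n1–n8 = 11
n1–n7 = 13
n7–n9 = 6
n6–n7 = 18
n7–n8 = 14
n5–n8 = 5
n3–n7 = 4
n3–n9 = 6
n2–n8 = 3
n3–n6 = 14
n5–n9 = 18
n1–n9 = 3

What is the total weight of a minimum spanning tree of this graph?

43

Kruskal: consider edges lightest-first.
n1–n9 (3): add — endpoints in different components.
n2–n8 (3): add — endpoints in different components.
n3–n7 (4): add — endpoints in different components.
n5–n8 (5): add — endpoints in different components.
n3–n9 (6): add — endpoints in different components.
n7–n9 (6): skip — n7 and n9 already connected.
n1–n5 (8): add — endpoints in different components.
n1–n8 (11): skip — n8 and n1 already connected.
n1–n7 (13): skip — n7 and n1 already connected.
n3–n6 (14): add — endpoints in different components.
MST edges: n1–n9, n2–n8, n3–n7, n5–n8, n3–n9, n1–n5, n3–n6; total weight 3+3+4+5+6+8+14 = 43.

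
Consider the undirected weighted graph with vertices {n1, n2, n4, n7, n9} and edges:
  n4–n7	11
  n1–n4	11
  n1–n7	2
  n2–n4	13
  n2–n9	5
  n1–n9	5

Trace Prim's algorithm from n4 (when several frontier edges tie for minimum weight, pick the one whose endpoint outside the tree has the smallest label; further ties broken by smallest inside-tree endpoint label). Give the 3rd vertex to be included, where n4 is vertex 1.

Grow the tree from n4 using Prim:
Step 1: frontier [n1–n4 11, n4–n7 11, n2–n4 13] → take n1–n4 (11); add n1.
Step 2: frontier [n1–n7 2, n1–n9 5, n4–n7 11, n2–n4 13] → take n1–n7 (2); add n7.
Step 3: frontier [n1–n9 5, n2–n4 13] → take n1–n9 (5); add n9.
Step 4: frontier [n2–n4 13, n2–n9 5] → take n2–n9 (5); add n2.
Vertex order: n4, n1, n7, n9, n2. The 3rd vertex is n7.

n7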